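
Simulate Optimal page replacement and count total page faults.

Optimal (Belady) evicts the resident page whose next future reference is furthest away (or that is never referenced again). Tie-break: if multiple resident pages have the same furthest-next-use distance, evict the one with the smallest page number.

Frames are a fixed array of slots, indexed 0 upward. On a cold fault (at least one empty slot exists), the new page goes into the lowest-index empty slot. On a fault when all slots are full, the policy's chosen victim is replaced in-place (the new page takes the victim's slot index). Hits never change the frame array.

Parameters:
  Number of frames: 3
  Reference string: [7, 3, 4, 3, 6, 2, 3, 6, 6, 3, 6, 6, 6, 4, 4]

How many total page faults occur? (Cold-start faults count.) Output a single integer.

Step 0: ref 7 → FAULT, frames=[7,-,-]
Step 1: ref 3 → FAULT, frames=[7,3,-]
Step 2: ref 4 → FAULT, frames=[7,3,4]
Step 3: ref 3 → HIT, frames=[7,3,4]
Step 4: ref 6 → FAULT (evict 7), frames=[6,3,4]
Step 5: ref 2 → FAULT (evict 4), frames=[6,3,2]
Step 6: ref 3 → HIT, frames=[6,3,2]
Step 7: ref 6 → HIT, frames=[6,3,2]
Step 8: ref 6 → HIT, frames=[6,3,2]
Step 9: ref 3 → HIT, frames=[6,3,2]
Step 10: ref 6 → HIT, frames=[6,3,2]
Step 11: ref 6 → HIT, frames=[6,3,2]
Step 12: ref 6 → HIT, frames=[6,3,2]
Step 13: ref 4 → FAULT (evict 2), frames=[6,3,4]
Step 14: ref 4 → HIT, frames=[6,3,4]
Total faults: 6

Answer: 6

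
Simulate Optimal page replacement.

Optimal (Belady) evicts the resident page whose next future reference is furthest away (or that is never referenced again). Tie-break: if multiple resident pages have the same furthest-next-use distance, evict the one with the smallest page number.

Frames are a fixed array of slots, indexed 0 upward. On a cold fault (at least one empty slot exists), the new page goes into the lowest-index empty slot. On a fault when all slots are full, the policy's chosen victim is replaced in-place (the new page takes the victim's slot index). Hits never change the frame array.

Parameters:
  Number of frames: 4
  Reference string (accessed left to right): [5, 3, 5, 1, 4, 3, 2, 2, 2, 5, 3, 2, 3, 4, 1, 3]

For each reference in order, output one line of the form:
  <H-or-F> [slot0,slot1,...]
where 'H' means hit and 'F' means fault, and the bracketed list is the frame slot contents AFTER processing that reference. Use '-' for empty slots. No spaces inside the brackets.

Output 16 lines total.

F [5,-,-,-]
F [5,3,-,-]
H [5,3,-,-]
F [5,3,1,-]
F [5,3,1,4]
H [5,3,1,4]
F [5,3,2,4]
H [5,3,2,4]
H [5,3,2,4]
H [5,3,2,4]
H [5,3,2,4]
H [5,3,2,4]
H [5,3,2,4]
H [5,3,2,4]
F [5,3,1,4]
H [5,3,1,4]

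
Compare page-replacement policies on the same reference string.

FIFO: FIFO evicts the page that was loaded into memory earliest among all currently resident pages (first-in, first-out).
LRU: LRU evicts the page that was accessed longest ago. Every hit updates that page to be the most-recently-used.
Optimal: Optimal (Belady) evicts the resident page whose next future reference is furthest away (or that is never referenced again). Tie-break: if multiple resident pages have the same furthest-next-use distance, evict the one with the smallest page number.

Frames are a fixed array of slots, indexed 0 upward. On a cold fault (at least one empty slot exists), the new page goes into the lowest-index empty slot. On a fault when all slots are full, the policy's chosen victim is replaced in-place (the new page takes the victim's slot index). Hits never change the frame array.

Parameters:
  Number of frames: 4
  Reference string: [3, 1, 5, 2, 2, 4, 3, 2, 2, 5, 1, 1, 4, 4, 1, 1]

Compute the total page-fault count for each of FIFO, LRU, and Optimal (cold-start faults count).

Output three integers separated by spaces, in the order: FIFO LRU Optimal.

Answer: 7 8 6

Derivation:
--- FIFO ---
  step 0: ref 3 -> FAULT, frames=[3,-,-,-] (faults so far: 1)
  step 1: ref 1 -> FAULT, frames=[3,1,-,-] (faults so far: 2)
  step 2: ref 5 -> FAULT, frames=[3,1,5,-] (faults so far: 3)
  step 3: ref 2 -> FAULT, frames=[3,1,5,2] (faults so far: 4)
  step 4: ref 2 -> HIT, frames=[3,1,5,2] (faults so far: 4)
  step 5: ref 4 -> FAULT, evict 3, frames=[4,1,5,2] (faults so far: 5)
  step 6: ref 3 -> FAULT, evict 1, frames=[4,3,5,2] (faults so far: 6)
  step 7: ref 2 -> HIT, frames=[4,3,5,2] (faults so far: 6)
  step 8: ref 2 -> HIT, frames=[4,3,5,2] (faults so far: 6)
  step 9: ref 5 -> HIT, frames=[4,3,5,2] (faults so far: 6)
  step 10: ref 1 -> FAULT, evict 5, frames=[4,3,1,2] (faults so far: 7)
  step 11: ref 1 -> HIT, frames=[4,3,1,2] (faults so far: 7)
  step 12: ref 4 -> HIT, frames=[4,3,1,2] (faults so far: 7)
  step 13: ref 4 -> HIT, frames=[4,3,1,2] (faults so far: 7)
  step 14: ref 1 -> HIT, frames=[4,3,1,2] (faults so far: 7)
  step 15: ref 1 -> HIT, frames=[4,3,1,2] (faults so far: 7)
  FIFO total faults: 7
--- LRU ---
  step 0: ref 3 -> FAULT, frames=[3,-,-,-] (faults so far: 1)
  step 1: ref 1 -> FAULT, frames=[3,1,-,-] (faults so far: 2)
  step 2: ref 5 -> FAULT, frames=[3,1,5,-] (faults so far: 3)
  step 3: ref 2 -> FAULT, frames=[3,1,5,2] (faults so far: 4)
  step 4: ref 2 -> HIT, frames=[3,1,5,2] (faults so far: 4)
  step 5: ref 4 -> FAULT, evict 3, frames=[4,1,5,2] (faults so far: 5)
  step 6: ref 3 -> FAULT, evict 1, frames=[4,3,5,2] (faults so far: 6)
  step 7: ref 2 -> HIT, frames=[4,3,5,2] (faults so far: 6)
  step 8: ref 2 -> HIT, frames=[4,3,5,2] (faults so far: 6)
  step 9: ref 5 -> HIT, frames=[4,3,5,2] (faults so far: 6)
  step 10: ref 1 -> FAULT, evict 4, frames=[1,3,5,2] (faults so far: 7)
  step 11: ref 1 -> HIT, frames=[1,3,5,2] (faults so far: 7)
  step 12: ref 4 -> FAULT, evict 3, frames=[1,4,5,2] (faults so far: 8)
  step 13: ref 4 -> HIT, frames=[1,4,5,2] (faults so far: 8)
  step 14: ref 1 -> HIT, frames=[1,4,5,2] (faults so far: 8)
  step 15: ref 1 -> HIT, frames=[1,4,5,2] (faults so far: 8)
  LRU total faults: 8
--- Optimal ---
  step 0: ref 3 -> FAULT, frames=[3,-,-,-] (faults so far: 1)
  step 1: ref 1 -> FAULT, frames=[3,1,-,-] (faults so far: 2)
  step 2: ref 5 -> FAULT, frames=[3,1,5,-] (faults so far: 3)
  step 3: ref 2 -> FAULT, frames=[3,1,5,2] (faults so far: 4)
  step 4: ref 2 -> HIT, frames=[3,1,5,2] (faults so far: 4)
  step 5: ref 4 -> FAULT, evict 1, frames=[3,4,5,2] (faults so far: 5)
  step 6: ref 3 -> HIT, frames=[3,4,5,2] (faults so far: 5)
  step 7: ref 2 -> HIT, frames=[3,4,5,2] (faults so far: 5)
  step 8: ref 2 -> HIT, frames=[3,4,5,2] (faults so far: 5)
  step 9: ref 5 -> HIT, frames=[3,4,5,2] (faults so far: 5)
  step 10: ref 1 -> FAULT, evict 2, frames=[3,4,5,1] (faults so far: 6)
  step 11: ref 1 -> HIT, frames=[3,4,5,1] (faults so far: 6)
  step 12: ref 4 -> HIT, frames=[3,4,5,1] (faults so far: 6)
  step 13: ref 4 -> HIT, frames=[3,4,5,1] (faults so far: 6)
  step 14: ref 1 -> HIT, frames=[3,4,5,1] (faults so far: 6)
  step 15: ref 1 -> HIT, frames=[3,4,5,1] (faults so far: 6)
  Optimal total faults: 6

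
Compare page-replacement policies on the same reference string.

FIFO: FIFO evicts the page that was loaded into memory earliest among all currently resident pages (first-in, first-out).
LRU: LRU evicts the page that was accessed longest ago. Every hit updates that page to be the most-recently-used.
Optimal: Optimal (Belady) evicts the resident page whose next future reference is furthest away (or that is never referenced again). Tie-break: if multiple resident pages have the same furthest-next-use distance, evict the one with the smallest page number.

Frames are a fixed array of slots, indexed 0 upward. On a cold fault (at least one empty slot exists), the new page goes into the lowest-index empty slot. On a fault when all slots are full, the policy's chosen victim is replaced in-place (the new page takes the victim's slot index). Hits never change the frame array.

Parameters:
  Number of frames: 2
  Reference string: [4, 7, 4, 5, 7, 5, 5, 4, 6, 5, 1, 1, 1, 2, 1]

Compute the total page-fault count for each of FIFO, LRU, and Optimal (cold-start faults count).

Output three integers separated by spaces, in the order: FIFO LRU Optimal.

--- FIFO ---
  step 0: ref 4 -> FAULT, frames=[4,-] (faults so far: 1)
  step 1: ref 7 -> FAULT, frames=[4,7] (faults so far: 2)
  step 2: ref 4 -> HIT, frames=[4,7] (faults so far: 2)
  step 3: ref 5 -> FAULT, evict 4, frames=[5,7] (faults so far: 3)
  step 4: ref 7 -> HIT, frames=[5,7] (faults so far: 3)
  step 5: ref 5 -> HIT, frames=[5,7] (faults so far: 3)
  step 6: ref 5 -> HIT, frames=[5,7] (faults so far: 3)
  step 7: ref 4 -> FAULT, evict 7, frames=[5,4] (faults so far: 4)
  step 8: ref 6 -> FAULT, evict 5, frames=[6,4] (faults so far: 5)
  step 9: ref 5 -> FAULT, evict 4, frames=[6,5] (faults so far: 6)
  step 10: ref 1 -> FAULT, evict 6, frames=[1,5] (faults so far: 7)
  step 11: ref 1 -> HIT, frames=[1,5] (faults so far: 7)
  step 12: ref 1 -> HIT, frames=[1,5] (faults so far: 7)
  step 13: ref 2 -> FAULT, evict 5, frames=[1,2] (faults so far: 8)
  step 14: ref 1 -> HIT, frames=[1,2] (faults so far: 8)
  FIFO total faults: 8
--- LRU ---
  step 0: ref 4 -> FAULT, frames=[4,-] (faults so far: 1)
  step 1: ref 7 -> FAULT, frames=[4,7] (faults so far: 2)
  step 2: ref 4 -> HIT, frames=[4,7] (faults so far: 2)
  step 3: ref 5 -> FAULT, evict 7, frames=[4,5] (faults so far: 3)
  step 4: ref 7 -> FAULT, evict 4, frames=[7,5] (faults so far: 4)
  step 5: ref 5 -> HIT, frames=[7,5] (faults so far: 4)
  step 6: ref 5 -> HIT, frames=[7,5] (faults so far: 4)
  step 7: ref 4 -> FAULT, evict 7, frames=[4,5] (faults so far: 5)
  step 8: ref 6 -> FAULT, evict 5, frames=[4,6] (faults so far: 6)
  step 9: ref 5 -> FAULT, evict 4, frames=[5,6] (faults so far: 7)
  step 10: ref 1 -> FAULT, evict 6, frames=[5,1] (faults so far: 8)
  step 11: ref 1 -> HIT, frames=[5,1] (faults so far: 8)
  step 12: ref 1 -> HIT, frames=[5,1] (faults so far: 8)
  step 13: ref 2 -> FAULT, evict 5, frames=[2,1] (faults so far: 9)
  step 14: ref 1 -> HIT, frames=[2,1] (faults so far: 9)
  LRU total faults: 9
--- Optimal ---
  step 0: ref 4 -> FAULT, frames=[4,-] (faults so far: 1)
  step 1: ref 7 -> FAULT, frames=[4,7] (faults so far: 2)
  step 2: ref 4 -> HIT, frames=[4,7] (faults so far: 2)
  step 3: ref 5 -> FAULT, evict 4, frames=[5,7] (faults so far: 3)
  step 4: ref 7 -> HIT, frames=[5,7] (faults so far: 3)
  step 5: ref 5 -> HIT, frames=[5,7] (faults so far: 3)
  step 6: ref 5 -> HIT, frames=[5,7] (faults so far: 3)
  step 7: ref 4 -> FAULT, evict 7, frames=[5,4] (faults so far: 4)
  step 8: ref 6 -> FAULT, evict 4, frames=[5,6] (faults so far: 5)
  step 9: ref 5 -> HIT, frames=[5,6] (faults so far: 5)
  step 10: ref 1 -> FAULT, evict 5, frames=[1,6] (faults so far: 6)
  step 11: ref 1 -> HIT, frames=[1,6] (faults so far: 6)
  step 12: ref 1 -> HIT, frames=[1,6] (faults so far: 6)
  step 13: ref 2 -> FAULT, evict 6, frames=[1,2] (faults so far: 7)
  step 14: ref 1 -> HIT, frames=[1,2] (faults so far: 7)
  Optimal total faults: 7

Answer: 8 9 7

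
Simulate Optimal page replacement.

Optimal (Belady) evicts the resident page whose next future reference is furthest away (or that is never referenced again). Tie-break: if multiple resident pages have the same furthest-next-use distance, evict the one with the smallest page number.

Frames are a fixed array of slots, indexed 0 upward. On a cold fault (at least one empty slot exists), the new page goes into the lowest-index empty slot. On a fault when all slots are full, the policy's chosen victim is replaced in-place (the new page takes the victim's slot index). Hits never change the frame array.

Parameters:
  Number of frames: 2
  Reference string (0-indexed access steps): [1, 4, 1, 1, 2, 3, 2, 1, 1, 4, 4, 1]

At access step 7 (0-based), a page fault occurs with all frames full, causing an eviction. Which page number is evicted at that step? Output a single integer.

Step 0: ref 1 -> FAULT, frames=[1,-]
Step 1: ref 4 -> FAULT, frames=[1,4]
Step 2: ref 1 -> HIT, frames=[1,4]
Step 3: ref 1 -> HIT, frames=[1,4]
Step 4: ref 2 -> FAULT, evict 4, frames=[1,2]
Step 5: ref 3 -> FAULT, evict 1, frames=[3,2]
Step 6: ref 2 -> HIT, frames=[3,2]
Step 7: ref 1 -> FAULT, evict 2, frames=[3,1]
At step 7: evicted page 2

Answer: 2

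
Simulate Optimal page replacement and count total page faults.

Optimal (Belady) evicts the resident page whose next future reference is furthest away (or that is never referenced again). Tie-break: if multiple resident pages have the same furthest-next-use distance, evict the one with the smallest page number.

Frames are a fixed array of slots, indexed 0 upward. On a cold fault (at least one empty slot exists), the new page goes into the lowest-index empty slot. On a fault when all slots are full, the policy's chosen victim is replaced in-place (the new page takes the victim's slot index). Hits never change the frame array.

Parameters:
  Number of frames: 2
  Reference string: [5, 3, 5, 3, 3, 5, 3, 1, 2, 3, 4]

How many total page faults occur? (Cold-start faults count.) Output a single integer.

Step 0: ref 5 → FAULT, frames=[5,-]
Step 1: ref 3 → FAULT, frames=[5,3]
Step 2: ref 5 → HIT, frames=[5,3]
Step 3: ref 3 → HIT, frames=[5,3]
Step 4: ref 3 → HIT, frames=[5,3]
Step 5: ref 5 → HIT, frames=[5,3]
Step 6: ref 3 → HIT, frames=[5,3]
Step 7: ref 1 → FAULT (evict 5), frames=[1,3]
Step 8: ref 2 → FAULT (evict 1), frames=[2,3]
Step 9: ref 3 → HIT, frames=[2,3]
Step 10: ref 4 → FAULT (evict 2), frames=[4,3]
Total faults: 5

Answer: 5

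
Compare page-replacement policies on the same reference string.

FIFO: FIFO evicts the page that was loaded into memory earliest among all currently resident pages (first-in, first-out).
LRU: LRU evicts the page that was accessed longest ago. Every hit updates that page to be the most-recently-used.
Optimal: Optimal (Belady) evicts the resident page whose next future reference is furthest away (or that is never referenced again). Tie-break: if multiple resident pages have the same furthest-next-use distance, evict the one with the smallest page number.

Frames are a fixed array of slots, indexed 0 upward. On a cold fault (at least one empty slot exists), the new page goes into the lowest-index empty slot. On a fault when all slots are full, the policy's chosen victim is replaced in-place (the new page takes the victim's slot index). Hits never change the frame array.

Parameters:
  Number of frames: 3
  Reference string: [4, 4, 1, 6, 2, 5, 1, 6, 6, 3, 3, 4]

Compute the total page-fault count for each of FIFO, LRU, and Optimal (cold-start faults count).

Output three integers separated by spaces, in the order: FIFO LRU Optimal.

Answer: 9 9 7

Derivation:
--- FIFO ---
  step 0: ref 4 -> FAULT, frames=[4,-,-] (faults so far: 1)
  step 1: ref 4 -> HIT, frames=[4,-,-] (faults so far: 1)
  step 2: ref 1 -> FAULT, frames=[4,1,-] (faults so far: 2)
  step 3: ref 6 -> FAULT, frames=[4,1,6] (faults so far: 3)
  step 4: ref 2 -> FAULT, evict 4, frames=[2,1,6] (faults so far: 4)
  step 5: ref 5 -> FAULT, evict 1, frames=[2,5,6] (faults so far: 5)
  step 6: ref 1 -> FAULT, evict 6, frames=[2,5,1] (faults so far: 6)
  step 7: ref 6 -> FAULT, evict 2, frames=[6,5,1] (faults so far: 7)
  step 8: ref 6 -> HIT, frames=[6,5,1] (faults so far: 7)
  step 9: ref 3 -> FAULT, evict 5, frames=[6,3,1] (faults so far: 8)
  step 10: ref 3 -> HIT, frames=[6,3,1] (faults so far: 8)
  step 11: ref 4 -> FAULT, evict 1, frames=[6,3,4] (faults so far: 9)
  FIFO total faults: 9
--- LRU ---
  step 0: ref 4 -> FAULT, frames=[4,-,-] (faults so far: 1)
  step 1: ref 4 -> HIT, frames=[4,-,-] (faults so far: 1)
  step 2: ref 1 -> FAULT, frames=[4,1,-] (faults so far: 2)
  step 3: ref 6 -> FAULT, frames=[4,1,6] (faults so far: 3)
  step 4: ref 2 -> FAULT, evict 4, frames=[2,1,6] (faults so far: 4)
  step 5: ref 5 -> FAULT, evict 1, frames=[2,5,6] (faults so far: 5)
  step 6: ref 1 -> FAULT, evict 6, frames=[2,5,1] (faults so far: 6)
  step 7: ref 6 -> FAULT, evict 2, frames=[6,5,1] (faults so far: 7)
  step 8: ref 6 -> HIT, frames=[6,5,1] (faults so far: 7)
  step 9: ref 3 -> FAULT, evict 5, frames=[6,3,1] (faults so far: 8)
  step 10: ref 3 -> HIT, frames=[6,3,1] (faults so far: 8)
  step 11: ref 4 -> FAULT, evict 1, frames=[6,3,4] (faults so far: 9)
  LRU total faults: 9
--- Optimal ---
  step 0: ref 4 -> FAULT, frames=[4,-,-] (faults so far: 1)
  step 1: ref 4 -> HIT, frames=[4,-,-] (faults so far: 1)
  step 2: ref 1 -> FAULT, frames=[4,1,-] (faults so far: 2)
  step 3: ref 6 -> FAULT, frames=[4,1,6] (faults so far: 3)
  step 4: ref 2 -> FAULT, evict 4, frames=[2,1,6] (faults so far: 4)
  step 5: ref 5 -> FAULT, evict 2, frames=[5,1,6] (faults so far: 5)
  step 6: ref 1 -> HIT, frames=[5,1,6] (faults so far: 5)
  step 7: ref 6 -> HIT, frames=[5,1,6] (faults so far: 5)
  step 8: ref 6 -> HIT, frames=[5,1,6] (faults so far: 5)
  step 9: ref 3 -> FAULT, evict 1, frames=[5,3,6] (faults so far: 6)
  step 10: ref 3 -> HIT, frames=[5,3,6] (faults so far: 6)
  step 11: ref 4 -> FAULT, evict 3, frames=[5,4,6] (faults so far: 7)
  Optimal total faults: 7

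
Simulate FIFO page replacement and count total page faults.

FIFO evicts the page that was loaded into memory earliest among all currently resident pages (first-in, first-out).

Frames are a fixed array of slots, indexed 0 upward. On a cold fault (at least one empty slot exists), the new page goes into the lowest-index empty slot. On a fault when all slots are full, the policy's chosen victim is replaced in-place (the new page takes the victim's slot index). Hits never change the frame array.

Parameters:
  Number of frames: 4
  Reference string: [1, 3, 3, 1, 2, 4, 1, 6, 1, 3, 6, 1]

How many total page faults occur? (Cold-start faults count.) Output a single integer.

Answer: 7

Derivation:
Step 0: ref 1 → FAULT, frames=[1,-,-,-]
Step 1: ref 3 → FAULT, frames=[1,3,-,-]
Step 2: ref 3 → HIT, frames=[1,3,-,-]
Step 3: ref 1 → HIT, frames=[1,3,-,-]
Step 4: ref 2 → FAULT, frames=[1,3,2,-]
Step 5: ref 4 → FAULT, frames=[1,3,2,4]
Step 6: ref 1 → HIT, frames=[1,3,2,4]
Step 7: ref 6 → FAULT (evict 1), frames=[6,3,2,4]
Step 8: ref 1 → FAULT (evict 3), frames=[6,1,2,4]
Step 9: ref 3 → FAULT (evict 2), frames=[6,1,3,4]
Step 10: ref 6 → HIT, frames=[6,1,3,4]
Step 11: ref 1 → HIT, frames=[6,1,3,4]
Total faults: 7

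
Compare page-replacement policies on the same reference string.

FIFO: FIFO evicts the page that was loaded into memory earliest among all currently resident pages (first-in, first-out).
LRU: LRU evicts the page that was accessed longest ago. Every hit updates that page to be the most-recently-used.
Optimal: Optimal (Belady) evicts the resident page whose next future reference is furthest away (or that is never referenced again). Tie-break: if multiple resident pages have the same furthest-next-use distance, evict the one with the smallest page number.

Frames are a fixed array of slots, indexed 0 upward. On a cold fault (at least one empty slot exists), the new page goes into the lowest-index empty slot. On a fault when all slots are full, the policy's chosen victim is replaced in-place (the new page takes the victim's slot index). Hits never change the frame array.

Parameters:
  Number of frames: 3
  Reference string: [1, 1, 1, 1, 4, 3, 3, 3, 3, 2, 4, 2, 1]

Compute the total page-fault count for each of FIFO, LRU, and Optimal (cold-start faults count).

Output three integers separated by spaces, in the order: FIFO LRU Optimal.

--- FIFO ---
  step 0: ref 1 -> FAULT, frames=[1,-,-] (faults so far: 1)
  step 1: ref 1 -> HIT, frames=[1,-,-] (faults so far: 1)
  step 2: ref 1 -> HIT, frames=[1,-,-] (faults so far: 1)
  step 3: ref 1 -> HIT, frames=[1,-,-] (faults so far: 1)
  step 4: ref 4 -> FAULT, frames=[1,4,-] (faults so far: 2)
  step 5: ref 3 -> FAULT, frames=[1,4,3] (faults so far: 3)
  step 6: ref 3 -> HIT, frames=[1,4,3] (faults so far: 3)
  step 7: ref 3 -> HIT, frames=[1,4,3] (faults so far: 3)
  step 8: ref 3 -> HIT, frames=[1,4,3] (faults so far: 3)
  step 9: ref 2 -> FAULT, evict 1, frames=[2,4,3] (faults so far: 4)
  step 10: ref 4 -> HIT, frames=[2,4,3] (faults so far: 4)
  step 11: ref 2 -> HIT, frames=[2,4,3] (faults so far: 4)
  step 12: ref 1 -> FAULT, evict 4, frames=[2,1,3] (faults so far: 5)
  FIFO total faults: 5
--- LRU ---
  step 0: ref 1 -> FAULT, frames=[1,-,-] (faults so far: 1)
  step 1: ref 1 -> HIT, frames=[1,-,-] (faults so far: 1)
  step 2: ref 1 -> HIT, frames=[1,-,-] (faults so far: 1)
  step 3: ref 1 -> HIT, frames=[1,-,-] (faults so far: 1)
  step 4: ref 4 -> FAULT, frames=[1,4,-] (faults so far: 2)
  step 5: ref 3 -> FAULT, frames=[1,4,3] (faults so far: 3)
  step 6: ref 3 -> HIT, frames=[1,4,3] (faults so far: 3)
  step 7: ref 3 -> HIT, frames=[1,4,3] (faults so far: 3)
  step 8: ref 3 -> HIT, frames=[1,4,3] (faults so far: 3)
  step 9: ref 2 -> FAULT, evict 1, frames=[2,4,3] (faults so far: 4)
  step 10: ref 4 -> HIT, frames=[2,4,3] (faults so far: 4)
  step 11: ref 2 -> HIT, frames=[2,4,3] (faults so far: 4)
  step 12: ref 1 -> FAULT, evict 3, frames=[2,4,1] (faults so far: 5)
  LRU total faults: 5
--- Optimal ---
  step 0: ref 1 -> FAULT, frames=[1,-,-] (faults so far: 1)
  step 1: ref 1 -> HIT, frames=[1,-,-] (faults so far: 1)
  step 2: ref 1 -> HIT, frames=[1,-,-] (faults so far: 1)
  step 3: ref 1 -> HIT, frames=[1,-,-] (faults so far: 1)
  step 4: ref 4 -> FAULT, frames=[1,4,-] (faults so far: 2)
  step 5: ref 3 -> FAULT, frames=[1,4,3] (faults so far: 3)
  step 6: ref 3 -> HIT, frames=[1,4,3] (faults so far: 3)
  step 7: ref 3 -> HIT, frames=[1,4,3] (faults so far: 3)
  step 8: ref 3 -> HIT, frames=[1,4,3] (faults so far: 3)
  step 9: ref 2 -> FAULT, evict 3, frames=[1,4,2] (faults so far: 4)
  step 10: ref 4 -> HIT, frames=[1,4,2] (faults so far: 4)
  step 11: ref 2 -> HIT, frames=[1,4,2] (faults so far: 4)
  step 12: ref 1 -> HIT, frames=[1,4,2] (faults so far: 4)
  Optimal total faults: 4

Answer: 5 5 4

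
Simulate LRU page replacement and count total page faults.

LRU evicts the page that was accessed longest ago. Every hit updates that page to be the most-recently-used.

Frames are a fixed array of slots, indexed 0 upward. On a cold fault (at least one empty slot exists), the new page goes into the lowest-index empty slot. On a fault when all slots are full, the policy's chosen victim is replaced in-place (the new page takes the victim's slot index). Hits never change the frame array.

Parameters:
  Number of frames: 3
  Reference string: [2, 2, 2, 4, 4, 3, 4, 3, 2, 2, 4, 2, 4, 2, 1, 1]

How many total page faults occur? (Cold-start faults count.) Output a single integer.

Step 0: ref 2 → FAULT, frames=[2,-,-]
Step 1: ref 2 → HIT, frames=[2,-,-]
Step 2: ref 2 → HIT, frames=[2,-,-]
Step 3: ref 4 → FAULT, frames=[2,4,-]
Step 4: ref 4 → HIT, frames=[2,4,-]
Step 5: ref 3 → FAULT, frames=[2,4,3]
Step 6: ref 4 → HIT, frames=[2,4,3]
Step 7: ref 3 → HIT, frames=[2,4,3]
Step 8: ref 2 → HIT, frames=[2,4,3]
Step 9: ref 2 → HIT, frames=[2,4,3]
Step 10: ref 4 → HIT, frames=[2,4,3]
Step 11: ref 2 → HIT, frames=[2,4,3]
Step 12: ref 4 → HIT, frames=[2,4,3]
Step 13: ref 2 → HIT, frames=[2,4,3]
Step 14: ref 1 → FAULT (evict 3), frames=[2,4,1]
Step 15: ref 1 → HIT, frames=[2,4,1]
Total faults: 4

Answer: 4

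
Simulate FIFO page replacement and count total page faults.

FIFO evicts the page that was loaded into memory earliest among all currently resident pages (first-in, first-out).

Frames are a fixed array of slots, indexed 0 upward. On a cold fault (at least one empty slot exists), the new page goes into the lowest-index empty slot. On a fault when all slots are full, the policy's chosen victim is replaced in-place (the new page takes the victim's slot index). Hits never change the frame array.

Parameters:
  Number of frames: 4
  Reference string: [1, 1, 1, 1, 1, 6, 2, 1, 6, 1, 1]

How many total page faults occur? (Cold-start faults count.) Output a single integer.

Step 0: ref 1 → FAULT, frames=[1,-,-,-]
Step 1: ref 1 → HIT, frames=[1,-,-,-]
Step 2: ref 1 → HIT, frames=[1,-,-,-]
Step 3: ref 1 → HIT, frames=[1,-,-,-]
Step 4: ref 1 → HIT, frames=[1,-,-,-]
Step 5: ref 6 → FAULT, frames=[1,6,-,-]
Step 6: ref 2 → FAULT, frames=[1,6,2,-]
Step 7: ref 1 → HIT, frames=[1,6,2,-]
Step 8: ref 6 → HIT, frames=[1,6,2,-]
Step 9: ref 1 → HIT, frames=[1,6,2,-]
Step 10: ref 1 → HIT, frames=[1,6,2,-]
Total faults: 3

Answer: 3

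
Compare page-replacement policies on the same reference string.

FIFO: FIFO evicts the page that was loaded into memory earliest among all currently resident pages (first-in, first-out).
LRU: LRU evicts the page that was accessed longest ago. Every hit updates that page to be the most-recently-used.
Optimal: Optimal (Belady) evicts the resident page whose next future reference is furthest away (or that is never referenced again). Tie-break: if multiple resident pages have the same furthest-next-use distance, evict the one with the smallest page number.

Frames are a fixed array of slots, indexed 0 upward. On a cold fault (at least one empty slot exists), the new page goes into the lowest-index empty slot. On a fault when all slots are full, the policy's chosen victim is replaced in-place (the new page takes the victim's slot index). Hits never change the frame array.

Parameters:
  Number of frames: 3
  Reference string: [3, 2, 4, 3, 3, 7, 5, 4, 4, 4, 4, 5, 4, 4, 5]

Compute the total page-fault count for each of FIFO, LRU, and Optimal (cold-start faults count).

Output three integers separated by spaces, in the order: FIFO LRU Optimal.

Answer: 5 6 5

Derivation:
--- FIFO ---
  step 0: ref 3 -> FAULT, frames=[3,-,-] (faults so far: 1)
  step 1: ref 2 -> FAULT, frames=[3,2,-] (faults so far: 2)
  step 2: ref 4 -> FAULT, frames=[3,2,4] (faults so far: 3)
  step 3: ref 3 -> HIT, frames=[3,2,4] (faults so far: 3)
  step 4: ref 3 -> HIT, frames=[3,2,4] (faults so far: 3)
  step 5: ref 7 -> FAULT, evict 3, frames=[7,2,4] (faults so far: 4)
  step 6: ref 5 -> FAULT, evict 2, frames=[7,5,4] (faults so far: 5)
  step 7: ref 4 -> HIT, frames=[7,5,4] (faults so far: 5)
  step 8: ref 4 -> HIT, frames=[7,5,4] (faults so far: 5)
  step 9: ref 4 -> HIT, frames=[7,5,4] (faults so far: 5)
  step 10: ref 4 -> HIT, frames=[7,5,4] (faults so far: 5)
  step 11: ref 5 -> HIT, frames=[7,5,4] (faults so far: 5)
  step 12: ref 4 -> HIT, frames=[7,5,4] (faults so far: 5)
  step 13: ref 4 -> HIT, frames=[7,5,4] (faults so far: 5)
  step 14: ref 5 -> HIT, frames=[7,5,4] (faults so far: 5)
  FIFO total faults: 5
--- LRU ---
  step 0: ref 3 -> FAULT, frames=[3,-,-] (faults so far: 1)
  step 1: ref 2 -> FAULT, frames=[3,2,-] (faults so far: 2)
  step 2: ref 4 -> FAULT, frames=[3,2,4] (faults so far: 3)
  step 3: ref 3 -> HIT, frames=[3,2,4] (faults so far: 3)
  step 4: ref 3 -> HIT, frames=[3,2,4] (faults so far: 3)
  step 5: ref 7 -> FAULT, evict 2, frames=[3,7,4] (faults so far: 4)
  step 6: ref 5 -> FAULT, evict 4, frames=[3,7,5] (faults so far: 5)
  step 7: ref 4 -> FAULT, evict 3, frames=[4,7,5] (faults so far: 6)
  step 8: ref 4 -> HIT, frames=[4,7,5] (faults so far: 6)
  step 9: ref 4 -> HIT, frames=[4,7,5] (faults so far: 6)
  step 10: ref 4 -> HIT, frames=[4,7,5] (faults so far: 6)
  step 11: ref 5 -> HIT, frames=[4,7,5] (faults so far: 6)
  step 12: ref 4 -> HIT, frames=[4,7,5] (faults so far: 6)
  step 13: ref 4 -> HIT, frames=[4,7,5] (faults so far: 6)
  step 14: ref 5 -> HIT, frames=[4,7,5] (faults so far: 6)
  LRU total faults: 6
--- Optimal ---
  step 0: ref 3 -> FAULT, frames=[3,-,-] (faults so far: 1)
  step 1: ref 2 -> FAULT, frames=[3,2,-] (faults so far: 2)
  step 2: ref 4 -> FAULT, frames=[3,2,4] (faults so far: 3)
  step 3: ref 3 -> HIT, frames=[3,2,4] (faults so far: 3)
  step 4: ref 3 -> HIT, frames=[3,2,4] (faults so far: 3)
  step 5: ref 7 -> FAULT, evict 2, frames=[3,7,4] (faults so far: 4)
  step 6: ref 5 -> FAULT, evict 3, frames=[5,7,4] (faults so far: 5)
  step 7: ref 4 -> HIT, frames=[5,7,4] (faults so far: 5)
  step 8: ref 4 -> HIT, frames=[5,7,4] (faults so far: 5)
  step 9: ref 4 -> HIT, frames=[5,7,4] (faults so far: 5)
  step 10: ref 4 -> HIT, frames=[5,7,4] (faults so far: 5)
  step 11: ref 5 -> HIT, frames=[5,7,4] (faults so far: 5)
  step 12: ref 4 -> HIT, frames=[5,7,4] (faults so far: 5)
  step 13: ref 4 -> HIT, frames=[5,7,4] (faults so far: 5)
  step 14: ref 5 -> HIT, frames=[5,7,4] (faults so far: 5)
  Optimal total faults: 5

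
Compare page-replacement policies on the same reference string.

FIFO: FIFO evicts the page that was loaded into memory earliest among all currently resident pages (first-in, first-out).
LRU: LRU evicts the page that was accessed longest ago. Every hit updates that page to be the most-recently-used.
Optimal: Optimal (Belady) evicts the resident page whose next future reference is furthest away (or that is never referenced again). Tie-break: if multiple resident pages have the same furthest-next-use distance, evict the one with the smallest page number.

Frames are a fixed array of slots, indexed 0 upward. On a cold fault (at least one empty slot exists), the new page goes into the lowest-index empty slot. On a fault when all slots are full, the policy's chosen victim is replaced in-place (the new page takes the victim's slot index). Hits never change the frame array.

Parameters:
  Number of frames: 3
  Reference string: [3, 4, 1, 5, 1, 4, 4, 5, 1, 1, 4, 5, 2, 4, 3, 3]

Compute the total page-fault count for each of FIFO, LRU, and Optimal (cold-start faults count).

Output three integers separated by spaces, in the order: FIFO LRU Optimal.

Answer: 7 6 6

Derivation:
--- FIFO ---
  step 0: ref 3 -> FAULT, frames=[3,-,-] (faults so far: 1)
  step 1: ref 4 -> FAULT, frames=[3,4,-] (faults so far: 2)
  step 2: ref 1 -> FAULT, frames=[3,4,1] (faults so far: 3)
  step 3: ref 5 -> FAULT, evict 3, frames=[5,4,1] (faults so far: 4)
  step 4: ref 1 -> HIT, frames=[5,4,1] (faults so far: 4)
  step 5: ref 4 -> HIT, frames=[5,4,1] (faults so far: 4)
  step 6: ref 4 -> HIT, frames=[5,4,1] (faults so far: 4)
  step 7: ref 5 -> HIT, frames=[5,4,1] (faults so far: 4)
  step 8: ref 1 -> HIT, frames=[5,4,1] (faults so far: 4)
  step 9: ref 1 -> HIT, frames=[5,4,1] (faults so far: 4)
  step 10: ref 4 -> HIT, frames=[5,4,1] (faults so far: 4)
  step 11: ref 5 -> HIT, frames=[5,4,1] (faults so far: 4)
  step 12: ref 2 -> FAULT, evict 4, frames=[5,2,1] (faults so far: 5)
  step 13: ref 4 -> FAULT, evict 1, frames=[5,2,4] (faults so far: 6)
  step 14: ref 3 -> FAULT, evict 5, frames=[3,2,4] (faults so far: 7)
  step 15: ref 3 -> HIT, frames=[3,2,4] (faults so far: 7)
  FIFO total faults: 7
--- LRU ---
  step 0: ref 3 -> FAULT, frames=[3,-,-] (faults so far: 1)
  step 1: ref 4 -> FAULT, frames=[3,4,-] (faults so far: 2)
  step 2: ref 1 -> FAULT, frames=[3,4,1] (faults so far: 3)
  step 3: ref 5 -> FAULT, evict 3, frames=[5,4,1] (faults so far: 4)
  step 4: ref 1 -> HIT, frames=[5,4,1] (faults so far: 4)
  step 5: ref 4 -> HIT, frames=[5,4,1] (faults so far: 4)
  step 6: ref 4 -> HIT, frames=[5,4,1] (faults so far: 4)
  step 7: ref 5 -> HIT, frames=[5,4,1] (faults so far: 4)
  step 8: ref 1 -> HIT, frames=[5,4,1] (faults so far: 4)
  step 9: ref 1 -> HIT, frames=[5,4,1] (faults so far: 4)
  step 10: ref 4 -> HIT, frames=[5,4,1] (faults so far: 4)
  step 11: ref 5 -> HIT, frames=[5,4,1] (faults so far: 4)
  step 12: ref 2 -> FAULT, evict 1, frames=[5,4,2] (faults so far: 5)
  step 13: ref 4 -> HIT, frames=[5,4,2] (faults so far: 5)
  step 14: ref 3 -> FAULT, evict 5, frames=[3,4,2] (faults so far: 6)
  step 15: ref 3 -> HIT, frames=[3,4,2] (faults so far: 6)
  LRU total faults: 6
--- Optimal ---
  step 0: ref 3 -> FAULT, frames=[3,-,-] (faults so far: 1)
  step 1: ref 4 -> FAULT, frames=[3,4,-] (faults so far: 2)
  step 2: ref 1 -> FAULT, frames=[3,4,1] (faults so far: 3)
  step 3: ref 5 -> FAULT, evict 3, frames=[5,4,1] (faults so far: 4)
  step 4: ref 1 -> HIT, frames=[5,4,1] (faults so far: 4)
  step 5: ref 4 -> HIT, frames=[5,4,1] (faults so far: 4)
  step 6: ref 4 -> HIT, frames=[5,4,1] (faults so far: 4)
  step 7: ref 5 -> HIT, frames=[5,4,1] (faults so far: 4)
  step 8: ref 1 -> HIT, frames=[5,4,1] (faults so far: 4)
  step 9: ref 1 -> HIT, frames=[5,4,1] (faults so far: 4)
  step 10: ref 4 -> HIT, frames=[5,4,1] (faults so far: 4)
  step 11: ref 5 -> HIT, frames=[5,4,1] (faults so far: 4)
  step 12: ref 2 -> FAULT, evict 1, frames=[5,4,2] (faults so far: 5)
  step 13: ref 4 -> HIT, frames=[5,4,2] (faults so far: 5)
  step 14: ref 3 -> FAULT, evict 2, frames=[5,4,3] (faults so far: 6)
  step 15: ref 3 -> HIT, frames=[5,4,3] (faults so far: 6)
  Optimal total faults: 6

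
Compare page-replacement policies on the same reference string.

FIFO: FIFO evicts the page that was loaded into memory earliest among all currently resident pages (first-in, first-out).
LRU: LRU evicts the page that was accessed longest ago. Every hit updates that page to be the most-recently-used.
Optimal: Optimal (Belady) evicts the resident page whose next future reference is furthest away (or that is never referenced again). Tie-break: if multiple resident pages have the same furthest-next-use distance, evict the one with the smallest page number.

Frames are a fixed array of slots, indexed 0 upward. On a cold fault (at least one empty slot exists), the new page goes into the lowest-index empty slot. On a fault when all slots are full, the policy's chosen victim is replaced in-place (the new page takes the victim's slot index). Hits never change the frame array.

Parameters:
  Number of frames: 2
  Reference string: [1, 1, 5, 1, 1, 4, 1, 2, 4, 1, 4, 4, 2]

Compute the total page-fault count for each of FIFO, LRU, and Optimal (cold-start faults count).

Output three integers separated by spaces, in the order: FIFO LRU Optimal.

Answer: 8 7 6

Derivation:
--- FIFO ---
  step 0: ref 1 -> FAULT, frames=[1,-] (faults so far: 1)
  step 1: ref 1 -> HIT, frames=[1,-] (faults so far: 1)
  step 2: ref 5 -> FAULT, frames=[1,5] (faults so far: 2)
  step 3: ref 1 -> HIT, frames=[1,5] (faults so far: 2)
  step 4: ref 1 -> HIT, frames=[1,5] (faults so far: 2)
  step 5: ref 4 -> FAULT, evict 1, frames=[4,5] (faults so far: 3)
  step 6: ref 1 -> FAULT, evict 5, frames=[4,1] (faults so far: 4)
  step 7: ref 2 -> FAULT, evict 4, frames=[2,1] (faults so far: 5)
  step 8: ref 4 -> FAULT, evict 1, frames=[2,4] (faults so far: 6)
  step 9: ref 1 -> FAULT, evict 2, frames=[1,4] (faults so far: 7)
  step 10: ref 4 -> HIT, frames=[1,4] (faults so far: 7)
  step 11: ref 4 -> HIT, frames=[1,4] (faults so far: 7)
  step 12: ref 2 -> FAULT, evict 4, frames=[1,2] (faults so far: 8)
  FIFO total faults: 8
--- LRU ---
  step 0: ref 1 -> FAULT, frames=[1,-] (faults so far: 1)
  step 1: ref 1 -> HIT, frames=[1,-] (faults so far: 1)
  step 2: ref 5 -> FAULT, frames=[1,5] (faults so far: 2)
  step 3: ref 1 -> HIT, frames=[1,5] (faults so far: 2)
  step 4: ref 1 -> HIT, frames=[1,5] (faults so far: 2)
  step 5: ref 4 -> FAULT, evict 5, frames=[1,4] (faults so far: 3)
  step 6: ref 1 -> HIT, frames=[1,4] (faults so far: 3)
  step 7: ref 2 -> FAULT, evict 4, frames=[1,2] (faults so far: 4)
  step 8: ref 4 -> FAULT, evict 1, frames=[4,2] (faults so far: 5)
  step 9: ref 1 -> FAULT, evict 2, frames=[4,1] (faults so far: 6)
  step 10: ref 4 -> HIT, frames=[4,1] (faults so far: 6)
  step 11: ref 4 -> HIT, frames=[4,1] (faults so far: 6)
  step 12: ref 2 -> FAULT, evict 1, frames=[4,2] (faults so far: 7)
  LRU total faults: 7
--- Optimal ---
  step 0: ref 1 -> FAULT, frames=[1,-] (faults so far: 1)
  step 1: ref 1 -> HIT, frames=[1,-] (faults so far: 1)
  step 2: ref 5 -> FAULT, frames=[1,5] (faults so far: 2)
  step 3: ref 1 -> HIT, frames=[1,5] (faults so far: 2)
  step 4: ref 1 -> HIT, frames=[1,5] (faults so far: 2)
  step 5: ref 4 -> FAULT, evict 5, frames=[1,4] (faults so far: 3)
  step 6: ref 1 -> HIT, frames=[1,4] (faults so far: 3)
  step 7: ref 2 -> FAULT, evict 1, frames=[2,4] (faults so far: 4)
  step 8: ref 4 -> HIT, frames=[2,4] (faults so far: 4)
  step 9: ref 1 -> FAULT, evict 2, frames=[1,4] (faults so far: 5)
  step 10: ref 4 -> HIT, frames=[1,4] (faults so far: 5)
  step 11: ref 4 -> HIT, frames=[1,4] (faults so far: 5)
  step 12: ref 2 -> FAULT, evict 1, frames=[2,4] (faults so far: 6)
  Optimal total faults: 6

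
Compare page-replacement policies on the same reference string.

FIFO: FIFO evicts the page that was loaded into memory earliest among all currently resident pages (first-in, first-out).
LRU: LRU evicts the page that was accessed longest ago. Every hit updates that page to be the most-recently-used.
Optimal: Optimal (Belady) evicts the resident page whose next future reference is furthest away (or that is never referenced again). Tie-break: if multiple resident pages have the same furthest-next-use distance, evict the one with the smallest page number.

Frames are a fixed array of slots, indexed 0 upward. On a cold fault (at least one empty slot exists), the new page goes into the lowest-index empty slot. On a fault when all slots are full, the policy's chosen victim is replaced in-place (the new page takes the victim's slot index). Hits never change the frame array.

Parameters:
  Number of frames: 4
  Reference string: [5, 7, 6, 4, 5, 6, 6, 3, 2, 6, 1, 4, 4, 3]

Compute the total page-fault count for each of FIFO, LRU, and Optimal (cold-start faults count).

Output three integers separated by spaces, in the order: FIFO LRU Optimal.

Answer: 7 9 7

Derivation:
--- FIFO ---
  step 0: ref 5 -> FAULT, frames=[5,-,-,-] (faults so far: 1)
  step 1: ref 7 -> FAULT, frames=[5,7,-,-] (faults so far: 2)
  step 2: ref 6 -> FAULT, frames=[5,7,6,-] (faults so far: 3)
  step 3: ref 4 -> FAULT, frames=[5,7,6,4] (faults so far: 4)
  step 4: ref 5 -> HIT, frames=[5,7,6,4] (faults so far: 4)
  step 5: ref 6 -> HIT, frames=[5,7,6,4] (faults so far: 4)
  step 6: ref 6 -> HIT, frames=[5,7,6,4] (faults so far: 4)
  step 7: ref 3 -> FAULT, evict 5, frames=[3,7,6,4] (faults so far: 5)
  step 8: ref 2 -> FAULT, evict 7, frames=[3,2,6,4] (faults so far: 6)
  step 9: ref 6 -> HIT, frames=[3,2,6,4] (faults so far: 6)
  step 10: ref 1 -> FAULT, evict 6, frames=[3,2,1,4] (faults so far: 7)
  step 11: ref 4 -> HIT, frames=[3,2,1,4] (faults so far: 7)
  step 12: ref 4 -> HIT, frames=[3,2,1,4] (faults so far: 7)
  step 13: ref 3 -> HIT, frames=[3,2,1,4] (faults so far: 7)
  FIFO total faults: 7
--- LRU ---
  step 0: ref 5 -> FAULT, frames=[5,-,-,-] (faults so far: 1)
  step 1: ref 7 -> FAULT, frames=[5,7,-,-] (faults so far: 2)
  step 2: ref 6 -> FAULT, frames=[5,7,6,-] (faults so far: 3)
  step 3: ref 4 -> FAULT, frames=[5,7,6,4] (faults so far: 4)
  step 4: ref 5 -> HIT, frames=[5,7,6,4] (faults so far: 4)
  step 5: ref 6 -> HIT, frames=[5,7,6,4] (faults so far: 4)
  step 6: ref 6 -> HIT, frames=[5,7,6,4] (faults so far: 4)
  step 7: ref 3 -> FAULT, evict 7, frames=[5,3,6,4] (faults so far: 5)
  step 8: ref 2 -> FAULT, evict 4, frames=[5,3,6,2] (faults so far: 6)
  step 9: ref 6 -> HIT, frames=[5,3,6,2] (faults so far: 6)
  step 10: ref 1 -> FAULT, evict 5, frames=[1,3,6,2] (faults so far: 7)
  step 11: ref 4 -> FAULT, evict 3, frames=[1,4,6,2] (faults so far: 8)
  step 12: ref 4 -> HIT, frames=[1,4,6,2] (faults so far: 8)
  step 13: ref 3 -> FAULT, evict 2, frames=[1,4,6,3] (faults so far: 9)
  LRU total faults: 9
--- Optimal ---
  step 0: ref 5 -> FAULT, frames=[5,-,-,-] (faults so far: 1)
  step 1: ref 7 -> FAULT, frames=[5,7,-,-] (faults so far: 2)
  step 2: ref 6 -> FAULT, frames=[5,7,6,-] (faults so far: 3)
  step 3: ref 4 -> FAULT, frames=[5,7,6,4] (faults so far: 4)
  step 4: ref 5 -> HIT, frames=[5,7,6,4] (faults so far: 4)
  step 5: ref 6 -> HIT, frames=[5,7,6,4] (faults so far: 4)
  step 6: ref 6 -> HIT, frames=[5,7,6,4] (faults so far: 4)
  step 7: ref 3 -> FAULT, evict 5, frames=[3,7,6,4] (faults so far: 5)
  step 8: ref 2 -> FAULT, evict 7, frames=[3,2,6,4] (faults so far: 6)
  step 9: ref 6 -> HIT, frames=[3,2,6,4] (faults so far: 6)
  step 10: ref 1 -> FAULT, evict 2, frames=[3,1,6,4] (faults so far: 7)
  step 11: ref 4 -> HIT, frames=[3,1,6,4] (faults so far: 7)
  step 12: ref 4 -> HIT, frames=[3,1,6,4] (faults so far: 7)
  step 13: ref 3 -> HIT, frames=[3,1,6,4] (faults so far: 7)
  Optimal total faults: 7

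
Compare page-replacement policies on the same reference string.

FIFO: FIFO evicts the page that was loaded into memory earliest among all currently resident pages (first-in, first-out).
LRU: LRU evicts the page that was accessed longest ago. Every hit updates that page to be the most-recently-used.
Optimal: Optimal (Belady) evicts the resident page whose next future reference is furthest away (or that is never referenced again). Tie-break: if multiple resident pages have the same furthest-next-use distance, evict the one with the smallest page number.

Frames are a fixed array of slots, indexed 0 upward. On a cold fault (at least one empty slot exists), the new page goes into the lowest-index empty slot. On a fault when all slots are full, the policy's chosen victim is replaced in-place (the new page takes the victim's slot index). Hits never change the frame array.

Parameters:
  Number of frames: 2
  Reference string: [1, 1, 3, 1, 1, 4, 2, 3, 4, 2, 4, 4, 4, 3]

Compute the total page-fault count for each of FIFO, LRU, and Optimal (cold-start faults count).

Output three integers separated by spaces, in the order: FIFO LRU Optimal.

--- FIFO ---
  step 0: ref 1 -> FAULT, frames=[1,-] (faults so far: 1)
  step 1: ref 1 -> HIT, frames=[1,-] (faults so far: 1)
  step 2: ref 3 -> FAULT, frames=[1,3] (faults so far: 2)
  step 3: ref 1 -> HIT, frames=[1,3] (faults so far: 2)
  step 4: ref 1 -> HIT, frames=[1,3] (faults so far: 2)
  step 5: ref 4 -> FAULT, evict 1, frames=[4,3] (faults so far: 3)
  step 6: ref 2 -> FAULT, evict 3, frames=[4,2] (faults so far: 4)
  step 7: ref 3 -> FAULT, evict 4, frames=[3,2] (faults so far: 5)
  step 8: ref 4 -> FAULT, evict 2, frames=[3,4] (faults so far: 6)
  step 9: ref 2 -> FAULT, evict 3, frames=[2,4] (faults so far: 7)
  step 10: ref 4 -> HIT, frames=[2,4] (faults so far: 7)
  step 11: ref 4 -> HIT, frames=[2,4] (faults so far: 7)
  step 12: ref 4 -> HIT, frames=[2,4] (faults so far: 7)
  step 13: ref 3 -> FAULT, evict 4, frames=[2,3] (faults so far: 8)
  FIFO total faults: 8
--- LRU ---
  step 0: ref 1 -> FAULT, frames=[1,-] (faults so far: 1)
  step 1: ref 1 -> HIT, frames=[1,-] (faults so far: 1)
  step 2: ref 3 -> FAULT, frames=[1,3] (faults so far: 2)
  step 3: ref 1 -> HIT, frames=[1,3] (faults so far: 2)
  step 4: ref 1 -> HIT, frames=[1,3] (faults so far: 2)
  step 5: ref 4 -> FAULT, evict 3, frames=[1,4] (faults so far: 3)
  step 6: ref 2 -> FAULT, evict 1, frames=[2,4] (faults so far: 4)
  step 7: ref 3 -> FAULT, evict 4, frames=[2,3] (faults so far: 5)
  step 8: ref 4 -> FAULT, evict 2, frames=[4,3] (faults so far: 6)
  step 9: ref 2 -> FAULT, evict 3, frames=[4,2] (faults so far: 7)
  step 10: ref 4 -> HIT, frames=[4,2] (faults so far: 7)
  step 11: ref 4 -> HIT, frames=[4,2] (faults so far: 7)
  step 12: ref 4 -> HIT, frames=[4,2] (faults so far: 7)
  step 13: ref 3 -> FAULT, evict 2, frames=[4,3] (faults so far: 8)
  LRU total faults: 8
--- Optimal ---
  step 0: ref 1 -> FAULT, frames=[1,-] (faults so far: 1)
  step 1: ref 1 -> HIT, frames=[1,-] (faults so far: 1)
  step 2: ref 3 -> FAULT, frames=[1,3] (faults so far: 2)
  step 3: ref 1 -> HIT, frames=[1,3] (faults so far: 2)
  step 4: ref 1 -> HIT, frames=[1,3] (faults so far: 2)
  step 5: ref 4 -> FAULT, evict 1, frames=[4,3] (faults so far: 3)
  step 6: ref 2 -> FAULT, evict 4, frames=[2,3] (faults so far: 4)
  step 7: ref 3 -> HIT, frames=[2,3] (faults so far: 4)
  step 8: ref 4 -> FAULT, evict 3, frames=[2,4] (faults so far: 5)
  step 9: ref 2 -> HIT, frames=[2,4] (faults so far: 5)
  step 10: ref 4 -> HIT, frames=[2,4] (faults so far: 5)
  step 11: ref 4 -> HIT, frames=[2,4] (faults so far: 5)
  step 12: ref 4 -> HIT, frames=[2,4] (faults so far: 5)
  step 13: ref 3 -> FAULT, evict 2, frames=[3,4] (faults so far: 6)
  Optimal total faults: 6

Answer: 8 8 6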